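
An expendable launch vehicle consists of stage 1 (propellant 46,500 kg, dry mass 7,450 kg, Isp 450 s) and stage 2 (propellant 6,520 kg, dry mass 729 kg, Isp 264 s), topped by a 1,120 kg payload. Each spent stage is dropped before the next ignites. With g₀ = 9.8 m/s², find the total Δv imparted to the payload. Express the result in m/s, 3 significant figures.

Δv ≈ 9950 m/s

Ignition mass of stage 1 = 46,500+7,450 + 6,520+729 + 1,120 = 62,319 kg.
Stage 1: m₀ = 62,319 kg, m_f = 62,319 − 46,500 = 15,819 kg; Δv = 450×9.8×ln(3.94) = 4410.0×1.3711 ≈ 6046 m/s.
Stage 2: m₀ = 8,369 kg, m_f = 8,369 − 6,520 = 1,849 kg; Δv = 264×9.8×ln(4.526) = 2587.2×1.5099 ≈ 3906 m/s.
Total Δv = 6046 + 3906 = 9952 m/s.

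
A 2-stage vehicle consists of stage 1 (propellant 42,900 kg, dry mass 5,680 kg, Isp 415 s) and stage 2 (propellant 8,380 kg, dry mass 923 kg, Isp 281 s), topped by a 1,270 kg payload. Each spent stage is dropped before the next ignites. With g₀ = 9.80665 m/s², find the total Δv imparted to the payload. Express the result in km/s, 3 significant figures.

Δv ≈ 9.59 km/s

Ignition mass of stage 1 = 42,900+5,680 + 8,380+923 + 1,270 = 59,153 kg.
Stage 1: m₀ = 59,153 kg, m_f = 59,153 − 42,900 = 16,253 kg; Δv = 415×9.80665×ln(3.64) = 4069.8×1.2918 ≈ 5258 m/s.
Stage 2: m₀ = 10,573 kg, m_f = 10,573 − 8,380 = 2,193 kg; Δv = 281×9.80665×ln(4.821) = 2755.7×1.5730 ≈ 4335 m/s.
Total Δv = 5258 + 4335 = 9593 m/s.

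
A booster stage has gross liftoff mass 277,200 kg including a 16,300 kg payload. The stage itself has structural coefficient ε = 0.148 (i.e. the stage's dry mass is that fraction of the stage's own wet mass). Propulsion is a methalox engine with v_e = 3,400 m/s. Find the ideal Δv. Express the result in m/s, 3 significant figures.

Stage wet mass = m₀ − payload = 277,200 − 16,300 = 260,900 kg.
Stage dry mass = ε × stage wet mass = 0.148 × 260,900 = 38,613.2 kg.
Burnout mass m_f = stage dry + payload = 38,613.2 + 16,300 = 54,913.2 kg.
Using Δv = v_e ln(m₀/m_f): Δv = v_e · ln(277,200/54,913.2) = 3400.0 × ln(5.048) = 3400.0 × 1.6190 ≈ 5505 m/s.

Δv ≈ 5500 m/s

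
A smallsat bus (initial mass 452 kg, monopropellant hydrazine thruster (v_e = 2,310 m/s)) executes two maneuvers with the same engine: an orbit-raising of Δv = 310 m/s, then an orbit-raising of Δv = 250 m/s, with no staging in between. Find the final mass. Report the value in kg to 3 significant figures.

final mass ≈ 355 kg

After the first burn: m = 452 × exp(−310/2310.0) = 452 × 0.87442 = 395.238 kg.
After the second burn: m = 395.238 × exp(−250/2310.0) = 395.238 × 0.89743 = 354.698 kg.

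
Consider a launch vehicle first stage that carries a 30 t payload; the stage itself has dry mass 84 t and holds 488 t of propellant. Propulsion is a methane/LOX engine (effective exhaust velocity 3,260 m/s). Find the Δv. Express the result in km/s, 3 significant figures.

Δv ≈ 5.42 km/s

m₀ = payload + dry + propellant = 30 + 84 + 488 = 602 t.
m_f = payload + dry = 30 + 84 = 114 t.
From the ideal rocket equation, Δv = v_e · ln(m₀/m_f) = 3260.0 × ln(5.281) = 3260.0 × 1.6641 ≈ 5424.8 m/s.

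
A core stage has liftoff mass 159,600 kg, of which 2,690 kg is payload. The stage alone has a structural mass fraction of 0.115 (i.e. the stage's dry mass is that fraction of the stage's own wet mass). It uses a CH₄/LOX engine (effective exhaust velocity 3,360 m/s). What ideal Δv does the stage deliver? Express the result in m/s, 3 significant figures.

Stage wet mass = m₀ − payload = 159,600 − 2,690 = 156,910 kg.
Stage dry mass = ε × stage wet mass = 0.115 × 156,910 = 18,044.7 kg.
Burnout mass m_f = stage dry + payload = 18,044.7 + 2,690 = 20,734.7 kg.
Using Δv = v_e ln(m₀/m_f): Δv = v_e · ln(159,600/20,734.7) = 3360.0 × ln(7.697) = 3360.0 × 2.0409 ≈ 6857 m/s.

Δv ≈ 6860 m/s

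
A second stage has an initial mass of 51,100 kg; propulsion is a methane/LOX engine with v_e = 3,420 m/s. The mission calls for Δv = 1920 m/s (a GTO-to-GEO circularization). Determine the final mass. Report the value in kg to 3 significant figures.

Using Δv = v_e ln(m₀/m_f): m₀/m_f = exp(Δv / v_e) = exp(1920 / 3420.0) = exp(0.5614) = 1.7531.
m_f = m₀ / 1.7531 = 51,100 / 1.7531 = 29,148.4 kg.

final mass ≈ 29100 kg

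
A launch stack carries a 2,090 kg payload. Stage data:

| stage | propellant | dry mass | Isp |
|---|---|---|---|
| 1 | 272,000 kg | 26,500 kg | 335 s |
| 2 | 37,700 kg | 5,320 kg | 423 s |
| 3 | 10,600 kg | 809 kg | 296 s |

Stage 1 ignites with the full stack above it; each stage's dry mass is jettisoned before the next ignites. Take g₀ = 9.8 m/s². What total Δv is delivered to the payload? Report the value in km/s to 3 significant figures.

Δv ≈ 13.8 km/s

Ignition mass of stage 1 = 272,000+26,500 + 37,700+5,320 + 10,600+809 + 2,090 = 355,019 kg.
Stage 1: m₀ = 355,019 kg, m_f = 355,019 − 272,000 = 83,019 kg; Δv = 335×9.8×ln(4.276) = 3283.0×1.4531 ≈ 4771 m/s.
Stage 2: m₀ = 56,519 kg, m_f = 56,519 − 37,700 = 18,819 kg; Δv = 423×9.8×ln(3.003) = 4145.4×1.0997 ≈ 4559 m/s.
Stage 3: m₀ = 13,499 kg, m_f = 13,499 − 10,600 = 2,899 kg; Δv = 296×9.8×ln(4.656) = 2900.8×1.5382 ≈ 4462 m/s.
Total Δv = 4771 + 4559 + 4462 = 13792 m/s.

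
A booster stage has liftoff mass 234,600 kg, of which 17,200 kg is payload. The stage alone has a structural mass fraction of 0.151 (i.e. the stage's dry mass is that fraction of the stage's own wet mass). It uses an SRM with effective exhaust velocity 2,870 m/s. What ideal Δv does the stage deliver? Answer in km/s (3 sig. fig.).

Stage wet mass = m₀ − payload = 234,600 − 17,200 = 217,400 kg.
Stage dry mass = ε × stage wet mass = 0.151 × 217,400 = 32,827.4 kg.
Burnout mass m_f = stage dry + payload = 32,827.4 + 17,200 = 50,027.4 kg.
Rocket equation: Δv = v_e · ln(234,600/50,027.4) = 2870.0 × ln(4.689) = 2870.0 × 1.5453 ≈ 4435 m/s.

Δv ≈ 4.44 km/s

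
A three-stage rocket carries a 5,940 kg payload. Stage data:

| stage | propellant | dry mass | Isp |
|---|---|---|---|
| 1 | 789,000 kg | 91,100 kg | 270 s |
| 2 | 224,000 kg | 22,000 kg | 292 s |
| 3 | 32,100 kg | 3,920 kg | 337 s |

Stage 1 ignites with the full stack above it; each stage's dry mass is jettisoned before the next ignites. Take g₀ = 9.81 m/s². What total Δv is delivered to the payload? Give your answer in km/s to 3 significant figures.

Ignition mass of stage 1 = 789,000+91,100 + 224,000+22,000 + 32,100+3,920 + 5,940 = 1,168,060 kg.
Stage 1: m₀ = 1,168,060 kg, m_f = 1,168,060 − 789,000 = 379,060 kg; Δv = 270×9.81×ln(3.081) = 2648.7×1.1254 ≈ 2981 m/s.
Stage 2: m₀ = 287,960 kg, m_f = 287,960 − 224,000 = 63,960 kg; Δv = 292×9.81×ln(4.502) = 2864.5×1.5046 ≈ 4310 m/s.
Stage 3: m₀ = 41,960 kg, m_f = 41,960 − 32,100 = 9,860 kg; Δv = 337×9.81×ln(4.256) = 3306.0×1.4482 ≈ 4788 m/s.
Total Δv = 2981 + 4310 + 4788 = 12079 m/s.

Δv ≈ 12.1 km/s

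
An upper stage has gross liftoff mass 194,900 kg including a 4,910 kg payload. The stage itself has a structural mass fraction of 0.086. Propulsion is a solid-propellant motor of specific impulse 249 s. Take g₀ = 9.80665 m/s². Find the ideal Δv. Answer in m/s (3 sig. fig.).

Stage wet mass = m₀ − payload = 194,900 − 4,910 = 189,990 kg.
Stage dry mass = ε × stage wet mass = 0.086 × 189,990 = 16,339.1 kg.
Burnout mass m_f = stage dry + payload = 16,339.1 + 4,910 = 21,249.1 kg.
v_e = Isp · g₀ = 249 × 9.80665 = 2441.9 m/s.
From the ideal rocket equation, Δv = v_e · ln(194,900/21,249.1) = 2441.9 × ln(9.172) = 2441.9 × 2.2162 ≈ 5412 m/s.

Δv ≈ 5410 m/s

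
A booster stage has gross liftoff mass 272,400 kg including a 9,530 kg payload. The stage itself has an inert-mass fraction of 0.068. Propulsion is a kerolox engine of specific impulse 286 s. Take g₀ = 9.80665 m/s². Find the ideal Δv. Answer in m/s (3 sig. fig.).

Stage wet mass = m₀ − payload = 272,400 − 9,530 = 262,870 kg.
Stage dry mass = ε × stage wet mass = 0.068 × 262,870 = 17,875.2 kg.
Burnout mass m_f = stage dry + payload = 17,875.2 + 9,530 = 27,405.2 kg.
v_e = Isp · g₀ = 286 × 9.80665 = 2804.7 m/s.
Using Δv = v_e ln(m₀/m_f): Δv = v_e · ln(272,400/27,405.2) = 2804.7 × ln(9.94) = 2804.7 × 2.2965 ≈ 6441 m/s.

Δv ≈ 6440 m/s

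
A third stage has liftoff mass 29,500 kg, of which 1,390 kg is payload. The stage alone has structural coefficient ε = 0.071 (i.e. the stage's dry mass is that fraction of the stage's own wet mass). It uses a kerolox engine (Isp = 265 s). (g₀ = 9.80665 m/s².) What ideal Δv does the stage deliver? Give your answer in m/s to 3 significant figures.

Stage wet mass = m₀ − payload = 29,500 − 1,390 = 28,110 kg.
Stage dry mass = ε × stage wet mass = 0.071 × 28,110 = 1,995.81 kg.
Burnout mass m_f = stage dry + payload = 1,995.81 + 1,390 = 3,385.81 kg.
v_e = Isp · g₀ = 265 × 9.80665 = 2598.8 m/s.
Δv = v_e · ln(29,500/3,385.81) = 2598.8 × ln(8.713) = 2598.8 × 2.1648 ≈ 5626 m/s.

Δv ≈ 5630 m/s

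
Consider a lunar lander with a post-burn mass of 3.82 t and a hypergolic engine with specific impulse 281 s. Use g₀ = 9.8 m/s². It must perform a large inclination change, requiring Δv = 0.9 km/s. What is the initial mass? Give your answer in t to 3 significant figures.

v_e = Isp · g₀ = 281 × 9.8 = 2753.8 m/s.
m₀/m_f = exp(Δv / v_e) = exp(900 / 2753.8) = exp(0.3268) = 1.3866.
m₀ = m_f × 1.3866 = 3.82 × 1.3866 = 5.29681 t.

initial mass ≈ 5.30 t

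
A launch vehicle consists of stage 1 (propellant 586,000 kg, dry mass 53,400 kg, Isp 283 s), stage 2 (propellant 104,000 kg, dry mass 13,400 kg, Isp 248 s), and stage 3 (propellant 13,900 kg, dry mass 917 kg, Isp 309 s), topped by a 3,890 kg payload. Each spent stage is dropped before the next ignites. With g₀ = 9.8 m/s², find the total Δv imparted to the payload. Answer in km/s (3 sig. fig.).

Δv ≈ 11.5 km/s

Ignition mass of stage 1 = 586,000+53,400 + 104,000+13,400 + 13,900+917 + 3,890 = 775,507 kg.
Stage 1: m₀ = 775,507 kg, m_f = 775,507 − 586,000 = 189,507 kg; Δv = 283×9.8×ln(4.092) = 2773.4×1.4091 ≈ 3908 m/s.
Stage 2: m₀ = 136,107 kg, m_f = 136,107 − 104,000 = 32,107 kg; Δv = 248×9.8×ln(4.239) = 2430.4×1.4444 ≈ 3510 m/s.
Stage 3: m₀ = 18,707 kg, m_f = 18,707 − 13,900 = 4,807 kg; Δv = 309×9.8×ln(3.892) = 3028.2×1.3588 ≈ 4115 m/s.
Total Δv = 3908 + 3510 + 4115 = 11533 m/s.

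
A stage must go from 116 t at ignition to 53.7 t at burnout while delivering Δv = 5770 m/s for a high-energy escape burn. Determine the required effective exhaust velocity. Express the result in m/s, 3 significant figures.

ln(m₀/m_f) = ln(116000/53700) = ln(2.16) = 0.7702.
Using Δv = v_e ln(m₀/m_f): v_e = Δv / ln(m₀/m_f) = 5770 / 0.7702 = 7491.8 m/s.

v_e ≈ 7490 m/s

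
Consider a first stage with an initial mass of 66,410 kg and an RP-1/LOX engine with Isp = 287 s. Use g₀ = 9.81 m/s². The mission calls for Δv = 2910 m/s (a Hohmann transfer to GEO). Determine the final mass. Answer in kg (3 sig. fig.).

final mass ≈ 23600 kg

v_e = Isp · g₀ = 287 × 9.81 = 2815.5 m/s.
m₀/m_f = exp(Δv / v_e) = exp(2910 / 2815.5) = exp(1.0336) = 2.8111.
m_f = m₀ / 2.8111 = 66,410 / 2.8111 = 23,624.2 kg.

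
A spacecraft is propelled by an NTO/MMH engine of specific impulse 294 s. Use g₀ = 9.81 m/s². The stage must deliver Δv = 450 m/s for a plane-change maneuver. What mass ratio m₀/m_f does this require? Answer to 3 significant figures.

mass ratio ≈ 1.17

v_e = Isp · g₀ = 294 × 9.81 = 2884.1 m/s.
m₀/m_f = exp(Δv / v_e) = exp(450 / 2884.1) = exp(0.1560) = 1.1689.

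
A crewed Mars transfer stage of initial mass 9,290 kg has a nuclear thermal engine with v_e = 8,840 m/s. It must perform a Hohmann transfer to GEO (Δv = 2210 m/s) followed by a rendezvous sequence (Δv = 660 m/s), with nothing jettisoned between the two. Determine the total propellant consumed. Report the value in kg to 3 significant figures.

After the first burn: m = 9290 × exp(−2210/8840.0) = 9290 × 0.77880 = 7,235.05 kg.
After the second burn: m = 7,235.05 × exp(−660/8840.0) = 7,235.05 × 0.92806 = 6,714.56 kg.
Total propellant = m₀ − m_final = 9290 − 6,714.56 = 2,575.44 kg.

total propellant consumed ≈ 2580 kg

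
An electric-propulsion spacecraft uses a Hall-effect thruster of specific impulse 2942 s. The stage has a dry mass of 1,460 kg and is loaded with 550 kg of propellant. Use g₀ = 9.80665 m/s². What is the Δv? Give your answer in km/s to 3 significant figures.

Δv ≈ 9.22 km/s

v_e = Isp · g₀ = 2942 × 9.80665 = 28851.2 m/s.
m₀ = m_dry + m_prop = 1,460 + 550 = 2,010 kg.
Δv = v_e · ln(m₀/m_f) = 28851.2 × ln(1.377) = 28851.2 × 0.3197 ≈ 9223.7 m/s.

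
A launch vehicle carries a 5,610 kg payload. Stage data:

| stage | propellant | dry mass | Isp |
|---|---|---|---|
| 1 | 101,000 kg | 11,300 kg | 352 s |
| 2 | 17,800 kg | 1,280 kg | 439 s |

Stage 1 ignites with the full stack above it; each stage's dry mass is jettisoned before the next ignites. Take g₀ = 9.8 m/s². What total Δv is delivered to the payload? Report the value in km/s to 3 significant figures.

Ignition mass of stage 1 = 101,000+11,300 + 17,800+1,280 + 5,610 = 136,990 kg.
Stage 1: m₀ = 136,990 kg, m_f = 136,990 − 101,000 = 35,990 kg; Δv = 352×9.8×ln(3.806) = 3449.6×1.3367 ≈ 4611 m/s.
Stage 2: m₀ = 24,690 kg, m_f = 24,690 − 17,800 = 6,890 kg; Δv = 439×9.8×ln(3.583) = 4302.2×1.2763 ≈ 5491 m/s.
Total Δv = 4611 + 5491 = 10102 m/s.

Δv ≈ 10.1 km/s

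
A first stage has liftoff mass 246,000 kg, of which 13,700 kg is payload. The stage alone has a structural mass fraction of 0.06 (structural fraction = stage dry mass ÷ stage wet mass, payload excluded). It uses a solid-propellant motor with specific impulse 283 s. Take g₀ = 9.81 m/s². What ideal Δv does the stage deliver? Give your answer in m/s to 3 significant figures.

Δv ≈ 6070 m/s

Stage wet mass = m₀ − payload = 246,000 − 13,700 = 232,300 kg.
Stage dry mass = ε × stage wet mass = 0.06 × 232,300 = 13,938 kg.
Burnout mass m_f = stage dry + payload = 13,938 + 13,700 = 27,638 kg.
v_e = Isp · g₀ = 283 × 9.81 = 2776.2 m/s.
By the Tsiolkovsky rocket equation, Δv = v_e · ln(246,000/27,638) = 2776.2 × ln(8.901) = 2776.2 × 2.1861 ≈ 6069 m/s.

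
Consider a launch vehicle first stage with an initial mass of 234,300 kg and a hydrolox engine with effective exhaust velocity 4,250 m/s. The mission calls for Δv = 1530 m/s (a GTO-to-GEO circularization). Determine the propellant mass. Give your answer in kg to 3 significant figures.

propellant mass ≈ 70800 kg

m₀/m_f = exp(Δv / v_e) = exp(1530 / 4250.0) = exp(0.3600) = 1.4333.
m_f = 234,300 / 1.4333 = 163,469 kg, so propellant = m₀ − m_f = 234,300 − 163,469 = 70,831 kg.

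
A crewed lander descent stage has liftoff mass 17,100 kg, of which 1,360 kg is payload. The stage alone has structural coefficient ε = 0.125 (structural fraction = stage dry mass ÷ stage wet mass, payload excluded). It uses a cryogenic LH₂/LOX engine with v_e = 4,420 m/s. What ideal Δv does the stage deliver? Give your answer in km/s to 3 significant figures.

Δv ≈ 7.23 km/s

Stage wet mass = m₀ − payload = 17,100 − 1,360 = 15,740 kg.
Stage dry mass = ε × stage wet mass = 0.125 × 15,740 = 1,967.5 kg.
Burnout mass m_f = stage dry + payload = 1,967.5 + 1,360 = 3,327.5 kg.
Δv = v_e · ln(17,100/3,327.5) = 4420.0 × ln(5.139) = 4420.0 × 1.6369 ≈ 7235 m/s.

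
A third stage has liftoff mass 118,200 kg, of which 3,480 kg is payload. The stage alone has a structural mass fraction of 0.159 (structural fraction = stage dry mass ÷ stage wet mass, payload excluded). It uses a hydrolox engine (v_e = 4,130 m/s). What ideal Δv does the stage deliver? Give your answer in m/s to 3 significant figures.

Stage wet mass = m₀ − payload = 118,200 − 3,480 = 114,720 kg.
Stage dry mass = ε × stage wet mass = 0.159 × 114,720 = 18,240.5 kg.
Burnout mass m_f = stage dry + payload = 18,240.5 + 3,480 = 21,720.5 kg.
By the Tsiolkovsky rocket equation, Δv = v_e · ln(118,200/21,720.5) = 4130.0 × ln(5.442) = 4130.0 × 1.6941 ≈ 6997 m/s.

Δv ≈ 7000 m/s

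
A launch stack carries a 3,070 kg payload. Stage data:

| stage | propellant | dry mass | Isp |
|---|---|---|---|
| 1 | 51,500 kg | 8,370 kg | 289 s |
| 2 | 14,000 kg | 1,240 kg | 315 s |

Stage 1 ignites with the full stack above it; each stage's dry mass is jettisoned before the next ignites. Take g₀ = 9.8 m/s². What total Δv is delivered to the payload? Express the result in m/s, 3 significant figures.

Δv ≈ 7510 m/s

Ignition mass of stage 1 = 51,500+8,370 + 14,000+1,240 + 3,070 = 78,180 kg.
Stage 1: m₀ = 78,180 kg, m_f = 78,180 − 51,500 = 26,680 kg; Δv = 289×9.8×ln(2.93) = 2832.2×1.0751 ≈ 3045 m/s.
Stage 2: m₀ = 18,310 kg, m_f = 18,310 − 14,000 = 4,310 kg; Δv = 315×9.8×ln(4.248) = 3087.0×1.4465 ≈ 4465 m/s.
Total Δv = 3045 + 4465 = 7510 m/s.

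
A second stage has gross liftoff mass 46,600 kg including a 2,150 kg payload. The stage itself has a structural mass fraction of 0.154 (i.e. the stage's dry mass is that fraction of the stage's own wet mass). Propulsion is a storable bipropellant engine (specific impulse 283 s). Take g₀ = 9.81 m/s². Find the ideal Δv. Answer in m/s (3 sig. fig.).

Stage wet mass = m₀ − payload = 46,600 − 2,150 = 44,450 kg.
Stage dry mass = ε × stage wet mass = 0.154 × 44,450 = 6,845.3 kg.
Burnout mass m_f = stage dry + payload = 6,845.3 + 2,150 = 8,995.3 kg.
v_e = Isp · g₀ = 283 × 9.81 = 2776.2 m/s.
Δv = v_e · ln(46,600/8,995.3) = 2776.2 × ln(5.18) = 2776.2 × 1.6449 ≈ 4567 m/s.

Δv ≈ 4570 m/s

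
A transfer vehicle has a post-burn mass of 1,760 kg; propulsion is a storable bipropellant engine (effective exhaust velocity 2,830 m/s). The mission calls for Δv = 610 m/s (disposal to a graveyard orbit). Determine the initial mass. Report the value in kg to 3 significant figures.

initial mass ≈ 2180 kg

Using Δv = v_e ln(m₀/m_f): m₀/m_f = exp(Δv / v_e) = exp(610 / 2830.0) = exp(0.2155) = 1.2405.
m₀ = m_f × 1.2405 = 1,760 × 1.2405 = 2,183.28 kg.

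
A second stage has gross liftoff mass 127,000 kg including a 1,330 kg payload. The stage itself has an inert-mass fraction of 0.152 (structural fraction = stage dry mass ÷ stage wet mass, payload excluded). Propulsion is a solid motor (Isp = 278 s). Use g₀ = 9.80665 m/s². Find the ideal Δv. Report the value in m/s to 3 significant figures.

Stage wet mass = m₀ − payload = 127,000 − 1,330 = 125,670 kg.
Stage dry mass = ε × stage wet mass = 0.152 × 125,670 = 19,101.8 kg.
Burnout mass m_f = stage dry + payload = 19,101.8 + 1,330 = 20,431.8 kg.
v_e = Isp · g₀ = 278 × 9.80665 = 2726.2 m/s.
Δv = v_e · ln(127,000/20,431.8) = 2726.2 × ln(6.216) = 2726.2 × 1.8271 ≈ 4981 m/s.

Δv ≈ 4980 m/s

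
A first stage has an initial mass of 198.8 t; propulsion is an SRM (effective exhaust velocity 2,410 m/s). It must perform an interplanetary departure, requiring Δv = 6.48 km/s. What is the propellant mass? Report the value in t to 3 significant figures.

m₀/m_f = exp(Δv / v_e) = exp(6480 / 2410.0) = exp(2.6888) = 14.7140.
m_f = 198.8 / 14.7140 = 13.5109 t, so propellant = m₀ − m_f = 198.8 − 13.5109 = 185.2891 t.

propellant mass ≈ 185 t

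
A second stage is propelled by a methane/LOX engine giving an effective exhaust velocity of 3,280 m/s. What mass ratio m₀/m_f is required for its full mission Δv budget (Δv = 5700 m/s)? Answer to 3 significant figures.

mass ratio ≈ 5.68

Using Δv = v_e ln(m₀/m_f): m₀/m_f = exp(Δv / v_e) = exp(5700 / 3280.0) = exp(1.7378) = 5.6849.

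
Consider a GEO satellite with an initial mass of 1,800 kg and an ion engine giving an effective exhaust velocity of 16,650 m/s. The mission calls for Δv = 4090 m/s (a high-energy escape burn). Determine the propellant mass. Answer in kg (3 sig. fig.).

By the Tsiolkovsky rocket equation, m₀/m_f = exp(Δv / v_e) = exp(4090 / 16650.0) = exp(0.2456) = 1.2784.
m_f = 1,800 / 1.2784 = 1,408.01 kg, so propellant = m₀ − m_f = 1,800 − 1,408.01 = 391.99 kg.

propellant mass ≈ 392 kg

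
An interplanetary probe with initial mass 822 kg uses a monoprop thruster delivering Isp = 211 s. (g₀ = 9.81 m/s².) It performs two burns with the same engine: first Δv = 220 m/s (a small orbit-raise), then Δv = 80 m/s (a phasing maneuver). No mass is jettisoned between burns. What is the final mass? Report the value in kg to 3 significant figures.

final mass ≈ 711 kg

v_e = Isp · g₀ = 211 × 9.81 = 2069.9 m/s.
After the first burn: m = 822 × exp(−220/2069.9) = 822 × 0.89917 = 739.118 kg.
After the second burn: m = 739.118 × exp(−80/2069.9) = 739.118 × 0.96209 = 711.098 kg.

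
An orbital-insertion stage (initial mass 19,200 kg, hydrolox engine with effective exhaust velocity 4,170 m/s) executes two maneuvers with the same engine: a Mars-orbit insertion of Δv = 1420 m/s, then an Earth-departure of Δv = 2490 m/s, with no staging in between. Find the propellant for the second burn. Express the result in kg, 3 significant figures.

After the first burn: m = 19200 × exp(−1420/4170.0) = 19200 × 0.71139 = 13,658.7 kg.
After the second burn: m = 13,658.7 × exp(−2490/4170.0) = 13,658.7 × 0.55039 = 7,517.61 kg.
Second-burn propellant = 13,658.7 − 7,517.61 = 6,141.09 kg.

propellant for the second burn ≈ 6140 kg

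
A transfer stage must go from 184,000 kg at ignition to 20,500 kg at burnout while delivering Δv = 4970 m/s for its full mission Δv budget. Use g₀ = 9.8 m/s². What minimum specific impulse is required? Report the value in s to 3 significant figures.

ln(m₀/m_f) = ln(184000/20500) = ln(8.976) = 2.1945.
By the Tsiolkovsky rocket equation, v_e = Δv / ln(m₀/m_f) = 4970 / 2.1945 = 2264.7 m/s.
Isp = v_e / g₀ = 2264.7 / 9.8 = 231.1 s.

Isp ≈ 231 s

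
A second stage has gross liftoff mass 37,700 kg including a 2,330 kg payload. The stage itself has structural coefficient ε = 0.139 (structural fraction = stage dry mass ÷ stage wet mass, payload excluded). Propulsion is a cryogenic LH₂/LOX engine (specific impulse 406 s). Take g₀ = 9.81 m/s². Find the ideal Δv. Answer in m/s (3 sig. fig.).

Δv ≈ 6570 m/s

Stage wet mass = m₀ − payload = 37,700 − 2,330 = 35,370 kg.
Stage dry mass = ε × stage wet mass = 0.139 × 35,370 = 4,916.43 kg.
Burnout mass m_f = stage dry + payload = 4,916.43 + 2,330 = 7,246.43 kg.
v_e = Isp · g₀ = 406 × 9.81 = 3982.9 m/s.
Δv = v_e · ln(37,700/7,246.43) = 3982.9 × ln(5.203) = 3982.9 × 1.6492 ≈ 6568 m/s.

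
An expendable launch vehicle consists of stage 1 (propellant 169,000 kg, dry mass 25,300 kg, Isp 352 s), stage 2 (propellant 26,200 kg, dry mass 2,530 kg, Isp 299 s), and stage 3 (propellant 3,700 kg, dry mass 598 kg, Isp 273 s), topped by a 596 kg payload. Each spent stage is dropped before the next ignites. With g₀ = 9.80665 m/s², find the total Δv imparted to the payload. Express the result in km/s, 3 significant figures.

Δv ≈ 12.9 km/s

Ignition mass of stage 1 = 169,000+25,300 + 26,200+2,530 + 3,700+598 + 596 = 227,924 kg.
Stage 1: m₀ = 227,924 kg, m_f = 227,924 − 169,000 = 58,924 kg; Δv = 352×9.80665×ln(3.868) = 3451.9×1.3528 ≈ 4670 m/s.
Stage 2: m₀ = 33,624 kg, m_f = 33,624 − 26,200 = 7,424 kg; Δv = 299×9.80665×ln(4.529) = 2932.2×1.5105 ≈ 4429 m/s.
Stage 3: m₀ = 4,894 kg, m_f = 4,894 − 3,700 = 1,194 kg; Δv = 273×9.80665×ln(4.099) = 2677.2×1.4107 ≈ 3777 m/s.
Total Δv = 4670 + 4429 + 3777 = 12876 m/s.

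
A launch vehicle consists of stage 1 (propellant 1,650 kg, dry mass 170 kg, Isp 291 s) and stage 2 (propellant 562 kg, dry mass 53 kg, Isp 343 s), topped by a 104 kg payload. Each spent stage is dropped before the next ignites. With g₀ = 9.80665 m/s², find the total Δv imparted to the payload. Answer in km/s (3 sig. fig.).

Δv ≈ 8.11 km/s

Ignition mass of stage 1 = 1,650+170 + 562+53 + 104 = 2,539 kg.
Stage 1: m₀ = 2,539 kg, m_f = 2,539 − 1,650 = 889 kg; Δv = 291×9.80665×ln(2.856) = 2853.7×1.0494 ≈ 2995 m/s.
Stage 2: m₀ = 719 kg, m_f = 719 − 562 = 157 kg; Δv = 343×9.80665×ln(4.58) = 3363.7×1.5216 ≈ 5118 m/s.
Total Δv = 2995 + 5118 = 8113 m/s.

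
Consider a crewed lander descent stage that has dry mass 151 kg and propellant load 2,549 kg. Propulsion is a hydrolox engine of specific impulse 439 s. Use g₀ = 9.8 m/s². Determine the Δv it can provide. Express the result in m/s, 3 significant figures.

Δv ≈ 12400 m/s

v_e = Isp · g₀ = 439 × 9.8 = 4302.2 m/s.
m₀ = m_dry + m_prop = 151 + 2,549 = 2,700 kg.
By the Tsiolkovsky rocket equation, Δv = v_e · ln(m₀/m_f) = 4302.2 × ln(17.88) = 4302.2 × 2.8837 ≈ 12406.4 m/s.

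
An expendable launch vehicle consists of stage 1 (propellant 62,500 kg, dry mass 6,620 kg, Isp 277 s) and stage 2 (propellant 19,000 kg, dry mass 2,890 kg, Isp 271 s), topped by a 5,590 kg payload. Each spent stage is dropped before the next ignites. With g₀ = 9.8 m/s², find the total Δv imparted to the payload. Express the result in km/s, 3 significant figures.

Ignition mass of stage 1 = 62,500+6,620 + 19,000+2,890 + 5,590 = 96,600 kg.
Stage 1: m₀ = 96,600 kg, m_f = 96,600 − 62,500 = 34,100 kg; Δv = 277×9.8×ln(2.833) = 2714.6×1.0413 ≈ 2827 m/s.
Stage 2: m₀ = 27,480 kg, m_f = 27,480 − 19,000 = 8,480 kg; Δv = 271×9.8×ln(3.241) = 2655.8×1.1757 ≈ 3123 m/s.
Total Δv = 2827 + 3123 = 5950 m/s.

Δv ≈ 5.95 km/s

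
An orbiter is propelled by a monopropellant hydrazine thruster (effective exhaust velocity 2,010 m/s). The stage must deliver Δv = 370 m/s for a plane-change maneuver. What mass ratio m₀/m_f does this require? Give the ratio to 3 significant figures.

mass ratio ≈ 1.20

From the ideal rocket equation, m₀/m_f = exp(Δv / v_e) = exp(370 / 2010.0) = exp(0.1841) = 1.2021.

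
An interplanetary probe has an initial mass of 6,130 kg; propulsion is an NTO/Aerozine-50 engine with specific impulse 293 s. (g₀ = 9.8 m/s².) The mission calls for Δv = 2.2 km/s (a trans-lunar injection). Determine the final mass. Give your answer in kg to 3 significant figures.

v_e = Isp · g₀ = 293 × 9.8 = 2871.4 m/s.
Using Δv = v_e ln(m₀/m_f): m₀/m_f = exp(Δv / v_e) = exp(2200 / 2871.4) = exp(0.7662) = 2.1515.
m_f = m₀ / 2.1515 = 6,130 / 2.1515 = 2,849.17 kg.

final mass ≈ 2850 kg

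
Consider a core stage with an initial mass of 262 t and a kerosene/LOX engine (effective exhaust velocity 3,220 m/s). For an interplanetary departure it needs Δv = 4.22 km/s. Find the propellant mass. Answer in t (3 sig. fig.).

Rocket equation: m₀/m_f = exp(Δv / v_e) = exp(4220 / 3220.0) = exp(1.3106) = 3.7082.
m_f = 262 / 3.7082 = 70.6542 t, so propellant = m₀ − m_f = 262 − 70.6542 = 191.3458 t.

propellant mass ≈ 191 t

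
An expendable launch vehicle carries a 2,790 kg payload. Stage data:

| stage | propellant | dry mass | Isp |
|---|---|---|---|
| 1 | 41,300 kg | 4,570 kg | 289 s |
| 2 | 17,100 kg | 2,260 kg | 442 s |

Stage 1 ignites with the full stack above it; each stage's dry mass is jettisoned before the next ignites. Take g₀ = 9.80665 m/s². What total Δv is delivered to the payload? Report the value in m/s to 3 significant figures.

Ignition mass of stage 1 = 41,300+4,570 + 17,100+2,260 + 2,790 = 68,020 kg.
Stage 1: m₀ = 68,020 kg, m_f = 68,020 − 41,300 = 26,720 kg; Δv = 289×9.80665×ln(2.546) = 2834.1×0.9344 ≈ 2648 m/s.
Stage 2: m₀ = 22,150 kg, m_f = 22,150 − 17,100 = 5,050 kg; Δv = 442×9.80665×ln(4.386) = 4334.5×1.4784 ≈ 6408 m/s.
Total Δv = 2648 + 6408 = 9056 m/s.

Δv ≈ 9060 m/s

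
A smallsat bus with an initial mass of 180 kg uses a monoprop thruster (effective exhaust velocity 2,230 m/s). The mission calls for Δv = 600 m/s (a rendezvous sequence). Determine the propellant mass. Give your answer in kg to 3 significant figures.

Rocket equation: m₀/m_f = exp(Δv / v_e) = exp(600 / 2230.0) = exp(0.2691) = 1.3087.
m_f = 180 / 1.3087 = 137.541 kg, so propellant = m₀ − m_f = 180 − 137.541 = 42.459 kg.

propellant mass ≈ 42.5 kg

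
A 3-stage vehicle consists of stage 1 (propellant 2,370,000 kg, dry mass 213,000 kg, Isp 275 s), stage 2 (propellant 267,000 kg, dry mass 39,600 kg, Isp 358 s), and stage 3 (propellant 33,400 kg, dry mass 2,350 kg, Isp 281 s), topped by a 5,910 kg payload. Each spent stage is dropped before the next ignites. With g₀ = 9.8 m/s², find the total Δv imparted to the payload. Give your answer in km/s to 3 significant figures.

Ignition mass of stage 1 = 2,370,000+213,000 + 267,000+39,600 + 33,400+2,350 + 5,910 = 2,931,260 kg.
Stage 1: m₀ = 2,931,260 kg, m_f = 2,931,260 − 2,370,000 = 561,260 kg; Δv = 275×9.8×ln(5.223) = 2695.0×1.6530 ≈ 4455 m/s.
Stage 2: m₀ = 348,260 kg, m_f = 348,260 − 267,000 = 81,260 kg; Δv = 358×9.8×ln(4.286) = 3508.4×1.4553 ≈ 5106 m/s.
Stage 3: m₀ = 41,660 kg, m_f = 41,660 − 33,400 = 8,260 kg; Δv = 281×9.8×ln(5.044) = 2753.8×1.6181 ≈ 4456 m/s.
Total Δv = 4455 + 5106 + 4456 = 14017 m/s.

Δv ≈ 14.0 km/s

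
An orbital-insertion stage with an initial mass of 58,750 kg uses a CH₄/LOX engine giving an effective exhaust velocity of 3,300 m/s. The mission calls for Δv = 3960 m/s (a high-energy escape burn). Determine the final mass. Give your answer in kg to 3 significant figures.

m₀/m_f = exp(Δv / v_e) = exp(3960 / 3300.0) = exp(1.2000) = 3.3201.
m_f = m₀ / 3.3201 = 58,750 / 3.3201 = 17,695.3 kg.

final mass ≈ 17700 kg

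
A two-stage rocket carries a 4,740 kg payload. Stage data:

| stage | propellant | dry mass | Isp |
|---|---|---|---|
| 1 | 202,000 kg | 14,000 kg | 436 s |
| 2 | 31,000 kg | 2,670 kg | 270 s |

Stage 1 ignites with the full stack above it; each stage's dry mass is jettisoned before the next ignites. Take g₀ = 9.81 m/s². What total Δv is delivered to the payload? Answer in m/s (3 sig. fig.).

Ignition mass of stage 1 = 202,000+14,000 + 31,000+2,670 + 4,740 = 254,410 kg.
Stage 1: m₀ = 254,410 kg, m_f = 254,410 − 202,000 = 52,410 kg; Δv = 436×9.81×ln(4.854) = 4277.2×1.5798 ≈ 6757 m/s.
Stage 2: m₀ = 38,410 kg, m_f = 38,410 − 31,000 = 7,410 kg; Δv = 270×9.81×ln(5.184) = 2648.7×1.6455 ≈ 4358 m/s.
Total Δv = 6757 + 4358 = 11115 m/s.

Δv ≈ 11100 m/s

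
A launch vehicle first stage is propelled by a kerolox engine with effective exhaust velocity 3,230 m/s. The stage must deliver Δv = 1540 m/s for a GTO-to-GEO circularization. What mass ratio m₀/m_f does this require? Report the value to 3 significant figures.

mass ratio ≈ 1.61

m₀/m_f = exp(Δv / v_e) = exp(1540 / 3230.0) = exp(0.4768) = 1.6109.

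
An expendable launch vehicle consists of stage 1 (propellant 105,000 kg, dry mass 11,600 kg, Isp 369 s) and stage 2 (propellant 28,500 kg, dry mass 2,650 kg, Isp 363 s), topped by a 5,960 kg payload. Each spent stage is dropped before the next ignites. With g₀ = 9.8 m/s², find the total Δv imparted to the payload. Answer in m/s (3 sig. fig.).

Δv ≈ 9350 m/s

Ignition mass of stage 1 = 105,000+11,600 + 28,500+2,650 + 5,960 = 153,710 kg.
Stage 1: m₀ = 153,710 kg, m_f = 153,710 − 105,000 = 48,710 kg; Δv = 369×9.8×ln(3.156) = 3616.2×1.1492 ≈ 4156 m/s.
Stage 2: m₀ = 37,110 kg, m_f = 37,110 − 28,500 = 8,610 kg; Δv = 363×9.8×ln(4.31) = 3557.4×1.4610 ≈ 5197 m/s.
Total Δv = 4156 + 5197 = 9353 m/s.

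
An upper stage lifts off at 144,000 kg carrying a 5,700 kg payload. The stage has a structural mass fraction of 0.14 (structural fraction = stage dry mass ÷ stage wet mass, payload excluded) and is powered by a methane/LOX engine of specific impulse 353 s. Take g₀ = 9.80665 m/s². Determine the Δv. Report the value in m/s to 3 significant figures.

Δv ≈ 6050 m/s

Stage wet mass = m₀ − payload = 144,000 − 5,700 = 138,300 kg.
Stage dry mass = ε × stage wet mass = 0.14 × 138,300 = 19,362 kg.
Burnout mass m_f = stage dry + payload = 19,362 + 5,700 = 25,062 kg.
v_e = Isp · g₀ = 353 × 9.80665 = 3461.7 m/s.
Using Δv = v_e ln(m₀/m_f): Δv = v_e · ln(144,000/25,062) = 3461.7 × ln(5.746) = 3461.7 × 1.7485 ≈ 6053 m/s.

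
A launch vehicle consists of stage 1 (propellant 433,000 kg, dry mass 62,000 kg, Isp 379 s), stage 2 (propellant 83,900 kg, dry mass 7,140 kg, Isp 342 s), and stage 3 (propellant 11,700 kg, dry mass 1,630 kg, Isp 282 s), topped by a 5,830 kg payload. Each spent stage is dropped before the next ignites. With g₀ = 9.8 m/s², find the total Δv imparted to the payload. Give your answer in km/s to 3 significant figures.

Δv ≈ 12.1 km/s

Ignition mass of stage 1 = 433,000+62,000 + 83,900+7,140 + 11,700+1,630 + 5,830 = 605,200 kg.
Stage 1: m₀ = 605,200 kg, m_f = 605,200 − 433,000 = 172,200 kg; Δv = 379×9.8×ln(3.515) = 3714.2×1.2569 ≈ 4668 m/s.
Stage 2: m₀ = 110,200 kg, m_f = 110,200 − 83,900 = 26,300 kg; Δv = 342×9.8×ln(4.19) = 3351.6×1.4327 ≈ 4802 m/s.
Stage 3: m₀ = 19,160 kg, m_f = 19,160 − 11,700 = 7,460 kg; Δv = 282×9.8×ln(2.568) = 2763.6×0.9433 ≈ 2607 m/s.
Total Δv = 4668 + 4802 + 2607 = 12077 m/s.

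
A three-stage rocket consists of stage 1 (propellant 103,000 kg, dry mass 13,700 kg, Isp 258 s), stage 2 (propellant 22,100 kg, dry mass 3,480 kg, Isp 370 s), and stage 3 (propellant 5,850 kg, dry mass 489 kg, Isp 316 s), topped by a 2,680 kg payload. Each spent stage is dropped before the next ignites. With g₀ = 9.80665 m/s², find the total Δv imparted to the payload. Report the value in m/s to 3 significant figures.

Ignition mass of stage 1 = 103,000+13,700 + 22,100+3,480 + 5,850+489 + 2,680 = 151,299 kg.
Stage 1: m₀ = 151,299 kg, m_f = 151,299 − 103,000 = 48,299 kg; Δv = 258×9.80665×ln(3.133) = 2530.1×1.1418 ≈ 2889 m/s.
Stage 2: m₀ = 34,599 kg, m_f = 34,599 − 22,100 = 12,499 kg; Δv = 370×9.80665×ln(2.768) = 3628.5×1.0182 ≈ 3694 m/s.
Stage 3: m₀ = 9,019 kg, m_f = 9,019 − 5,850 = 3,169 kg; Δv = 316×9.80665×ln(2.846) = 3098.9×1.0459 ≈ 3241 m/s.
Total Δv = 2889 + 3694 + 3241 = 9824 m/s.

Δv ≈ 9820 m/s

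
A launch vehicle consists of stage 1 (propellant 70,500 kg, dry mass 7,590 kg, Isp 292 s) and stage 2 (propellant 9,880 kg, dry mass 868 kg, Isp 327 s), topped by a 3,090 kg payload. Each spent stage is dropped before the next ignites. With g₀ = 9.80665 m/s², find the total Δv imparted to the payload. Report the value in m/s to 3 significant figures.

Ignition mass of stage 1 = 70,500+7,590 + 9,880+868 + 3,090 = 91,928 kg.
Stage 1: m₀ = 91,928 kg, m_f = 91,928 − 70,500 = 21,428 kg; Δv = 292×9.80665×ln(4.29) = 2863.5×1.4563 ≈ 4170 m/s.
Stage 2: m₀ = 13,838 kg, m_f = 13,838 − 9,880 = 3,958 kg; Δv = 327×9.80665×ln(3.496) = 3206.8×1.2517 ≈ 4014 m/s.
Total Δv = 4170 + 4014 = 8184 m/s.

Δv ≈ 8180 m/s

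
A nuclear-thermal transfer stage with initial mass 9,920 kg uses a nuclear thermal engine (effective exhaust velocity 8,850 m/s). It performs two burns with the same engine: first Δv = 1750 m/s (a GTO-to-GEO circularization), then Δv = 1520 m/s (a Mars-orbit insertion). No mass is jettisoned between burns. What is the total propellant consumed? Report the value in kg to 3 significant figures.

total propellant consumed ≈ 3060 kg

After the first burn: m = 9920 × exp(−1750/8850.0) = 9920 × 0.82058 = 8,140.15 kg.
After the second burn: m = 8,140.15 × exp(−1520/8850.0) = 8,140.15 × 0.84219 = 6,855.55 kg.
Total propellant = m₀ − m_final = 9920 − 6,855.55 = 3,064.45 kg.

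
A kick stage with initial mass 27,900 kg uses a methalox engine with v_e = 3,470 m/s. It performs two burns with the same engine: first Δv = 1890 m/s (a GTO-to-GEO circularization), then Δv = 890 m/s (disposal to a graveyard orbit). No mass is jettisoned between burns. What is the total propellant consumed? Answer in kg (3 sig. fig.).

total propellant consumed ≈ 15400 kg

After the first burn: m = 27900 × exp(−1890/3470.0) = 27900 × 0.58003 = 16,182.8 kg.
After the second burn: m = 16,182.8 × exp(−890/3470.0) = 16,182.8 × 0.77377 = 12,521.8 kg.
Total propellant = m₀ − m_final = 27900 − 12,521.8 = 15,378.2 kg.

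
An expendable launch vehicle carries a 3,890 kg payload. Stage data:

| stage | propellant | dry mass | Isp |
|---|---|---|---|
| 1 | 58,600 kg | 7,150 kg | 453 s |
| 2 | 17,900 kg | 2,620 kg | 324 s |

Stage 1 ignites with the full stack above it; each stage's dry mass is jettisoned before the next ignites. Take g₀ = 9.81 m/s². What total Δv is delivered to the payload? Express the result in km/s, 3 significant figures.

Ignition mass of stage 1 = 58,600+7,150 + 17,900+2,620 + 3,890 = 90,160 kg.
Stage 1: m₀ = 90,160 kg, m_f = 90,160 − 58,600 = 31,560 kg; Δv = 453×9.81×ln(2.857) = 4443.9×1.0497 ≈ 4665 m/s.
Stage 2: m₀ = 24,410 kg, m_f = 24,410 − 17,900 = 6,510 kg; Δv = 324×9.81×ln(3.75) = 3178.4×1.3217 ≈ 4201 m/s.
Total Δv = 4665 + 4201 = 8866 m/s.

Δv ≈ 8.87 km/s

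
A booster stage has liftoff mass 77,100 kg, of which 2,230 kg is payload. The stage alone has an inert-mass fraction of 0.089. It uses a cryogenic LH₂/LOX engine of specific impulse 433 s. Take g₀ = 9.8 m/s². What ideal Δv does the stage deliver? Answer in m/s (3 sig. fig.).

Stage wet mass = m₀ − payload = 77,100 − 2,230 = 74,870 kg.
Stage dry mass = ε × stage wet mass = 0.089 × 74,870 = 6,663.43 kg.
Burnout mass m_f = stage dry + payload = 6,663.43 + 2,230 = 8,893.43 kg.
v_e = Isp · g₀ = 433 × 9.8 = 4243.4 m/s.
By the Tsiolkovsky rocket equation, Δv = v_e · ln(77,100/8,893.43) = 4243.4 × ln(8.669) = 4243.4 × 2.1598 ≈ 9165 m/s.

Δv ≈ 9160 m/s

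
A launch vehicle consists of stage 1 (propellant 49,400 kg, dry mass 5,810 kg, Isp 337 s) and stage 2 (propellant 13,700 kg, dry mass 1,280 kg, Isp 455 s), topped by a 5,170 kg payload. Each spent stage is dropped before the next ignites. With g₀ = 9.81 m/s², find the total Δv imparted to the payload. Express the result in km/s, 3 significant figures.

Ignition mass of stage 1 = 49,400+5,810 + 13,700+1,280 + 5,170 = 75,360 kg.
Stage 1: m₀ = 75,360 kg, m_f = 75,360 − 49,400 = 25,960 kg; Δv = 337×9.81×ln(2.903) = 3306.0×1.0657 ≈ 3523 m/s.
Stage 2: m₀ = 20,150 kg, m_f = 20,150 − 13,700 = 6,450 kg; Δv = 455×9.81×ln(3.124) = 4463.6×1.1391 ≈ 5085 m/s.
Total Δv = 3523 + 5085 = 8608 m/s.

Δv ≈ 8.61 km/s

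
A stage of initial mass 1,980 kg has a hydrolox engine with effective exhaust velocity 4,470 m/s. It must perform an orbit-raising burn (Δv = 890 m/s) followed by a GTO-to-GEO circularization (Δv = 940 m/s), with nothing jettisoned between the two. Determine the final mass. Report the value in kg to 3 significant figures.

final mass ≈ 1310 kg

After the first burn: m = 1980 × exp(−890/4470.0) = 1980 × 0.81946 = 1,622.53 kg.
After the second burn: m = 1,622.53 × exp(−940/4470.0) = 1,622.53 × 0.81035 = 1,314.82 kg.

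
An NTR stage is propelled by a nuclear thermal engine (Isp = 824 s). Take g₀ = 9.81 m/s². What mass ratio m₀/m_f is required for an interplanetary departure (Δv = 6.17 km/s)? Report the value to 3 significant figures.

mass ratio ≈ 2.15

v_e = Isp · g₀ = 824 × 9.81 = 8083.4 m/s.
Using Δv = v_e ln(m₀/m_f): m₀/m_f = exp(Δv / v_e) = exp(6170 / 8083.4) = exp(0.7633) = 2.1453.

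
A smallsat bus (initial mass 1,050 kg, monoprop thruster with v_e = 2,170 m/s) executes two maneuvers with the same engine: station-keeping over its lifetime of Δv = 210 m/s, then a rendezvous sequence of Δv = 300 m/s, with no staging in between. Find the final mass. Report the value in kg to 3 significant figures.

final mass ≈ 830 kg

After the first burn: m = 1050 × exp(−210/2170.0) = 1050 × 0.90776 = 953.148 kg.
After the second burn: m = 953.148 × exp(−300/2170.0) = 953.148 × 0.87088 = 830.078 kg.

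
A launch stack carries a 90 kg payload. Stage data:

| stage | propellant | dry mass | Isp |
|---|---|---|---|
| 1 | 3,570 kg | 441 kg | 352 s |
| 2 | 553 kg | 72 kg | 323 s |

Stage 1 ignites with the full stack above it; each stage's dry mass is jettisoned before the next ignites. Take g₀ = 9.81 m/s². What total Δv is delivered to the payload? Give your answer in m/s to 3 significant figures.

Δv ≈ 9570 m/s

Ignition mass of stage 1 = 3,570+441 + 553+72 + 90 = 4,726 kg.
Stage 1: m₀ = 4,726 kg, m_f = 4,726 − 3,570 = 1,156 kg; Δv = 352×9.81×ln(4.088) = 3453.1×1.4081 ≈ 4862 m/s.
Stage 2: m₀ = 715 kg, m_f = 715 − 553 = 162 kg; Δv = 323×9.81×ln(4.414) = 3168.6×1.4847 ≈ 4704 m/s.
Total Δv = 4862 + 4704 = 9566 m/s.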